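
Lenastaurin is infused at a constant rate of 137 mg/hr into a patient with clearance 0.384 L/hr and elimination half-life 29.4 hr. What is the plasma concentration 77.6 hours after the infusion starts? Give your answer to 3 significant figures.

Css = rate / CL = 137 / 0.384 = 356.8 µg/mL
k = ln 2 / 29.4 = 0.02358 hr⁻¹
C(t) = Css (1 − e^(−kt)) = 356.8 × (1 − e^(−1.830)) = 356.8 × 0.8395 ≈ 300 µg/mL

300 µg/mL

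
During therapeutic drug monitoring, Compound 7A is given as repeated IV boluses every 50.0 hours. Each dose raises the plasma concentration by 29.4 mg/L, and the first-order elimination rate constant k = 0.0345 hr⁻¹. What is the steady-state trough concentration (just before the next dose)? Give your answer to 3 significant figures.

Fraction remaining after one interval: e^(−kτ) = e^(−0.03450 × 50.0) = 0.1782
R = 1 / (1 − 0.1782) = 1.217
Css,max = 29.4 × 1.217 = 35.77 mg/L
Css,min = Css,max × e^(−kτ) = 35.77 × 0.1782 ≈ 6.37 mg/L

6.37 mg/L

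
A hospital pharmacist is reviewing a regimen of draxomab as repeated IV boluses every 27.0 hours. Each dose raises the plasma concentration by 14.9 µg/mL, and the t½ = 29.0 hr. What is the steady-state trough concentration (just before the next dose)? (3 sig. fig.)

16.4 µg/mL

k = ln 2 / 29.0 = 0.02390 hr⁻¹
Fraction remaining after one interval: e^(−kτ) = e^(−0.02390 × 27.0) = 0.5245
R = 1 / (1 − 0.5245) = 2.103
Css,max = 14.9 × 2.103 = 31.33 µg/mL
Css,min = Css,max × e^(−kτ) = 31.33 × 0.5245 ≈ 16.4 µg/mL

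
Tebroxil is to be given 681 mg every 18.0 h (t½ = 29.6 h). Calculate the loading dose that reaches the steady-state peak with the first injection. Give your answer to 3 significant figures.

1980 mg

k = ln 2 / 29.6 = 0.02342 h⁻¹
Accumulation ratio R = 1 / (1 − e^(−kτ)) = 1 / (1 − e^(−0.02342×18.0)) = 1 / (1 − 0.6561) = 2.907
Loading dose = maintenance dose × R = 681 × 2.907 ≈ 1980 mg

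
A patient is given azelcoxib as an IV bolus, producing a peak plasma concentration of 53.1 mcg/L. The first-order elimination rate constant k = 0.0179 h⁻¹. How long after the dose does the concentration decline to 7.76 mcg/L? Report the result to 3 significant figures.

107 hours

C(t) = C₀ e^(−kt)  ⇒  t = ln(C₀/C) / k
t = ln(53.1/7.76) / 0.01790 = 1.923 / 0.01790 ≈ 107 hours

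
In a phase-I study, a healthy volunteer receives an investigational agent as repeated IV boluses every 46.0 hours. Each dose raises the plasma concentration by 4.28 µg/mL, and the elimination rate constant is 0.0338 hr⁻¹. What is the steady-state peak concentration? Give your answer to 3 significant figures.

Fraction remaining after one interval: e^(−kτ) = e^(−0.03380 × 46.0) = 0.2112
R = 1 / (1 − 0.2112) = 1.268
Css,max = 4.28 × 1.268 ≈ 5.43 µg/mL

5.43 µg/mL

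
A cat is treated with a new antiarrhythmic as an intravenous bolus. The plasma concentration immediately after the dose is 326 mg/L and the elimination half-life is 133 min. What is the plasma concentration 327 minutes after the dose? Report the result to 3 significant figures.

59.3 mg/L

k = ln 2 / 133 = 0.005212 min⁻¹
327 min is 2.459 half-lives, so C = 326 × (1/2)^2.459 = 326 × 0.1819 ≈ 59.3 mg/L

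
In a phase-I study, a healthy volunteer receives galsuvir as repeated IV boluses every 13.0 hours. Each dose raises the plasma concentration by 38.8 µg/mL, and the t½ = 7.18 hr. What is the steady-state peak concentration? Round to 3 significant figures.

k = ln 2 / 7.18 = 0.09654 hr⁻¹
Fraction remaining after one interval: e^(−kτ) = e^(−0.09654 × 13.0) = 0.2851
R = 1 / (1 − 0.2851) = 1.399
Css,max = 38.8 × 1.399 ≈ 54.3 µg/mL

54.3 µg/mL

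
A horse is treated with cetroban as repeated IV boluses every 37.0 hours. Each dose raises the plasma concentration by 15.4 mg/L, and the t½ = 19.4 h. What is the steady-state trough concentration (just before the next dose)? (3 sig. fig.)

5.60 mg/L

k = ln 2 / 19.4 = 0.03573 h⁻¹
Fraction remaining after one interval: e^(−kτ) = e^(−0.03573 × 37.0) = 0.2666
R = 1 / (1 − 0.2666) = 1.364
Css,max = 15.4 × 1.364 = 21.00 mg/L
Css,min = Css,max × e^(−kτ) = 21.00 × 0.2666 ≈ 5.60 mg/L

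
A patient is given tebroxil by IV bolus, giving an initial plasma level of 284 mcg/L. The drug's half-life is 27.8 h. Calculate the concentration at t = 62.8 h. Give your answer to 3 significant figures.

k = ln 2 / 27.8 = 0.02493 h⁻¹
C(t) = C₀ e^(−kt) = 284 × e^(−0.02493 × 62.8) = 284 × e^(−1.566) = 284 × 0.2089 ≈ 59.3 mcg/L

59.3 mcg/L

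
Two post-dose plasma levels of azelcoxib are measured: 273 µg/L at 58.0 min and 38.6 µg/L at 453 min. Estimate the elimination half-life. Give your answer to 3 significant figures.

k = ln(C₁/C₂) / (t₂ − t₁) = ln(273/38.6) / (453 − 58.0)
  = 1.956 / 395.0 = 0.004952 min⁻¹
t½ = ln 2 / k = ln 2 / 0.004952 ≈ 140 minutes

140 minutes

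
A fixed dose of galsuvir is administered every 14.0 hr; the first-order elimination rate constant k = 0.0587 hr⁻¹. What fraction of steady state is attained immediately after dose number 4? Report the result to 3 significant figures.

0.963

f_n = 1 − e^(−nkτ) = 1 − e^(−4 × 0.05870 × 14.0) = 1 − e^(−3.287) = 1 − 0.03736 ≈ 0.963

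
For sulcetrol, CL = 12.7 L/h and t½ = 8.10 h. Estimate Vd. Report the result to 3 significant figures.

148 L

k = ln 2 / t½ = ln 2 / 8.10 = 0.08557 h⁻¹
V = CL / k = 12.7 / 0.08557 ≈ 148 L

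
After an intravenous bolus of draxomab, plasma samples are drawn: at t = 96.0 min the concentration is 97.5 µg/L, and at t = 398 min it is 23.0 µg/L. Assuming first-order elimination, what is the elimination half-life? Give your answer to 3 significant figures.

145 minutes

k = ln(C₁/C₂) / (t₂ − t₁) = ln(97.5/23.0) / (398 − 96.0)
  = 1.444 / 302.0 = 0.004783 min⁻¹
t½ = ln 2 / k = ln 2 / 0.004783 ≈ 145 minutes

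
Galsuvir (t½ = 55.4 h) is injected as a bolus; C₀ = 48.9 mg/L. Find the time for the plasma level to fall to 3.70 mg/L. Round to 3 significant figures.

k = ln 2 / 55.4 = 0.01251 h⁻¹
C(t) = C₀ e^(−kt)  ⇒  t = ln(C₀/C) / k
t = ln(48.9/3.70) / 0.01251 = 2.581 / 0.01251 ≈ 206 hours

206 hours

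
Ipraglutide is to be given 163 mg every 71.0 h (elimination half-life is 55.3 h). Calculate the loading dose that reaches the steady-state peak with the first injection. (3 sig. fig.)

k = ln 2 / 55.3 = 0.01253 h⁻¹
Accumulation ratio R = 1 / (1 − e^(−kτ)) = 1 / (1 − e^(−0.01253×71.0)) = 1 / (1 − 0.4107) = 1.697
Loading dose = maintenance dose × R = 163 × 1.697 ≈ 277 mg

277 mg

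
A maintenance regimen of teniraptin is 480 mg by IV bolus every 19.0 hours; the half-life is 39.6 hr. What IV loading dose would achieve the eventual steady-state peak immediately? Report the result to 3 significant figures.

k = ln 2 / 39.6 = 0.01750 hr⁻¹
Accumulation ratio R = 1 / (1 − e^(−kτ)) = 1 / (1 − e^(−0.01750×19.0)) = 1 / (1 − 0.7171) = 3.535
Loading dose = maintenance dose × R = 480 × 3.535 ≈ 1700 mg

1700 mg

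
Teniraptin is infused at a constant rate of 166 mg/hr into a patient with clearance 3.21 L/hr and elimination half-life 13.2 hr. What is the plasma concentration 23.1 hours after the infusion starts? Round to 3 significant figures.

36.3 µg/mL

Css = rate / CL = 166 / 3.21 = 51.71 µg/mL
k = ln 2 / 13.2 = 0.05251 hr⁻¹
C(t) = Css (1 − e^(−kt)) = 51.71 × (1 − e^(−1.213)) = 51.71 × 0.7027 ≈ 36.3 µg/mL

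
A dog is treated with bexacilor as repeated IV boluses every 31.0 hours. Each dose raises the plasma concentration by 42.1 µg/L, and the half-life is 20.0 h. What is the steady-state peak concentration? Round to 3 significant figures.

k = ln 2 / 20.0 = 0.03466 h⁻¹
Fraction remaining after one interval: e^(−kτ) = e^(−0.03466 × 31.0) = 0.3415
R = 1 / (1 − 0.3415) = 1.519
Css,max = 42.1 × 1.519 ≈ 63.9 µg/L

63.9 µg/L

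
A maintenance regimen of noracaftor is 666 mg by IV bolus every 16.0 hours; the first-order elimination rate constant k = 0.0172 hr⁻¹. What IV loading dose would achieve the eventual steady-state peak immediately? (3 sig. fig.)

2770 mg

Accumulation ratio R = 1 / (1 − e^(−kτ)) = 1 / (1 − e^(−0.01720×16.0)) = 1 / (1 − 0.7594) = 4.157
Loading dose = maintenance dose × R = 666 × 4.157 ≈ 2770 mg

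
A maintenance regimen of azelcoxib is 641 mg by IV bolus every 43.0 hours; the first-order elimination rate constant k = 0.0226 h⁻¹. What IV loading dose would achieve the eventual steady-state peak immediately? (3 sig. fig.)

Accumulation ratio R = 1 / (1 − e^(−kτ)) = 1 / (1 − e^(−0.02260×43.0)) = 1 / (1 − 0.3784) = 1.609
Loading dose = maintenance dose × R = 641 × 1.609 ≈ 1030 mg

1030 mg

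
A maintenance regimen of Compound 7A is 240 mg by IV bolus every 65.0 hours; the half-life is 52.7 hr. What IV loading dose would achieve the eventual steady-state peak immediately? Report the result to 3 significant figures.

418 mg

k = ln 2 / 52.7 = 0.01315 hr⁻¹
Accumulation ratio R = 1 / (1 − e^(−kτ)) = 1 / (1 − e^(−0.01315×65.0)) = 1 / (1 − 0.4253) = 1.740
Loading dose = maintenance dose × R = 240 × 1.740 ≈ 418 mg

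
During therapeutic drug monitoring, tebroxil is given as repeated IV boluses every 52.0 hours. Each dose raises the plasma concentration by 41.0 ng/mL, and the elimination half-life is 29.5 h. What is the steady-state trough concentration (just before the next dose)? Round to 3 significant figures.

17.1 ng/mL

k = ln 2 / 29.5 = 0.02350 h⁻¹
Fraction remaining after one interval: e^(−kτ) = e^(−0.02350 × 52.0) = 0.2947
R = 1 / (1 − 0.2947) = 1.418
Css,max = 41.0 × 1.418 = 58.13 ng/mL
Css,min = Css,max × e^(−kτ) = 58.13 × 0.2947 ≈ 17.1 ng/mL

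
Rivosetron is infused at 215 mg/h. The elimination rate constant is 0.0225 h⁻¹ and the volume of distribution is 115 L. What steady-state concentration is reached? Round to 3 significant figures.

CL = k · V = 0.0225 × 115 = 2.587 L/h
Css = rate / CL = 215 / 2.587 ≈ 83.1 mg/L

83.1 mg/L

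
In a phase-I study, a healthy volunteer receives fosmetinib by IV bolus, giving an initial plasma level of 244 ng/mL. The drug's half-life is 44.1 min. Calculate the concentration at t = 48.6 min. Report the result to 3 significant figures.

114 ng/mL

k = ln 2 / 44.1 = 0.01572 min⁻¹
C(t) = C₀ e^(−kt) = 244 × e^(−0.01572 × 48.6) = 244 × e^(−0.7639) = 244 × 0.4659 ≈ 114 ng/mL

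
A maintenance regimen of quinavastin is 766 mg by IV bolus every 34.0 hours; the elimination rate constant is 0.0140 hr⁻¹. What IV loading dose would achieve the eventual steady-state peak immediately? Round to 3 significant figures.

Accumulation ratio R = 1 / (1 − e^(−kτ)) = 1 / (1 − e^(−0.01400×34.0)) = 1 / (1 − 0.6213) = 2.640
Loading dose = maintenance dose × R = 766 × 2.640 ≈ 2020 mg

2020 mg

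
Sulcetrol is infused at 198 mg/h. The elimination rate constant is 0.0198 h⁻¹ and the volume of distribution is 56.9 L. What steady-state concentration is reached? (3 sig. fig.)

176 µg/mL

CL = k · V = 0.0198 × 56.9 = 1.127 L/h
Css = rate / CL = 198 / 1.127 ≈ 176 µg/mL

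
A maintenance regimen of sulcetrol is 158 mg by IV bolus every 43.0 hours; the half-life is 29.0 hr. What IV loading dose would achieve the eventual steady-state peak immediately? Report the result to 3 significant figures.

246 mg

k = ln 2 / 29.0 = 0.02390 hr⁻¹
Accumulation ratio R = 1 / (1 − e^(−kτ)) = 1 / (1 − e^(−0.02390×43.0)) = 1 / (1 − 0.3578) = 1.557
Loading dose = maintenance dose × R = 158 × 1.557 ≈ 246 mg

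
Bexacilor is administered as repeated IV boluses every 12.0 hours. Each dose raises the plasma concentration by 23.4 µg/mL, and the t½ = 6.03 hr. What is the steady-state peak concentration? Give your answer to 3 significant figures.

31.3 µg/mL

k = ln 2 / 6.03 = 0.1149 hr⁻¹
Fraction remaining after one interval: e^(−kτ) = e^(−0.1149 × 12.0) = 0.2517
R = 1 / (1 − 0.2517) = 1.336
Css,max = 23.4 × 1.336 ≈ 31.3 µg/mL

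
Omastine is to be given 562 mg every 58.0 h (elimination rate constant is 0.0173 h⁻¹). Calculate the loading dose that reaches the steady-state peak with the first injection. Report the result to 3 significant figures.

887 mg

Accumulation ratio R = 1 / (1 − e^(−kτ)) = 1 / (1 − e^(−0.01730×58.0)) = 1 / (1 − 0.3666) = 1.579
Loading dose = maintenance dose × R = 562 × 1.579 ≈ 887 mg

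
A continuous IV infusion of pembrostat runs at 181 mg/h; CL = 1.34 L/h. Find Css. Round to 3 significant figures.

135 µg/mL

Css = infusion rate / CL = 181 / 1.34 ≈ 135 µg/mL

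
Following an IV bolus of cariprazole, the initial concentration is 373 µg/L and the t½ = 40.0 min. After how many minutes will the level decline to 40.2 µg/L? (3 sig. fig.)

k = ln 2 / 40.0 = 0.01733 min⁻¹
C(t) = C₀ e^(−kt)  ⇒  t = ln(C₀/C) / k
t = ln(373/40.2) / 0.01733 = 2.228 / 0.01733 ≈ 129 minutes

129 minutes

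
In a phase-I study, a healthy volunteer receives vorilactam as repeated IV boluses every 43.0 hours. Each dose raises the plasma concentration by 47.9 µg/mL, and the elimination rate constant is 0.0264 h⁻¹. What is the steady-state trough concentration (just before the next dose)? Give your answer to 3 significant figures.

Fraction remaining after one interval: e^(−kτ) = e^(−0.02640 × 43.0) = 0.3214
R = 1 / (1 − 0.3214) = 1.474
Css,max = 47.9 × 1.474 = 70.58 µg/mL
Css,min = Css,max × e^(−kτ) = 70.58 × 0.3214 ≈ 22.7 µg/mL

22.7 µg/mL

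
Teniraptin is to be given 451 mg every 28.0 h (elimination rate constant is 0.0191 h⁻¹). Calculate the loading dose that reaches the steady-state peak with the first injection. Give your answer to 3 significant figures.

1090 mg

Accumulation ratio R = 1 / (1 − e^(−kτ)) = 1 / (1 − e^(−0.01910×28.0)) = 1 / (1 − 0.5858) = 2.414
Loading dose = maintenance dose × R = 451 × 2.414 ≈ 1090 mg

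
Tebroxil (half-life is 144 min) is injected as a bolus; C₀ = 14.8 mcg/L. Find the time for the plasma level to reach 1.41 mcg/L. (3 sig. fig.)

488 minutes

k = ln 2 / 144 = 0.004814 min⁻¹
C(t) = C₀ e^(−kt)  ⇒  t = ln(C₀/C) / k
t = ln(14.8/1.41) / 0.004814 = 2.351 / 0.004814 ≈ 488 minutes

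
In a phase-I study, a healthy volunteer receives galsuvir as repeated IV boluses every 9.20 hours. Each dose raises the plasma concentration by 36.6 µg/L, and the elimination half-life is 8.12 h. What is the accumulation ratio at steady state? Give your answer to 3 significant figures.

1.84

k = ln 2 / 8.12 = 0.08536 h⁻¹
Fraction remaining after one interval: e^(−kτ) = e^(−0.08536 × 9.20) = 0.4560
R = 1 / (1 − 0.4560) = 1 / 0.5440 ≈ 1.84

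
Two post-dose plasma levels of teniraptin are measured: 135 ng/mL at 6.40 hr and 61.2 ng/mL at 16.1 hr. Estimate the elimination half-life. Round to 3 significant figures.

8.50 hours

k = ln(C₁/C₂) / (t₂ − t₁) = ln(135/61.2) / (16.1 − 6.40)
  = 0.7911 / 9.700 = 0.08156 hr⁻¹
t½ = ln 2 / k = ln 2 / 0.08156 ≈ 8.50 hours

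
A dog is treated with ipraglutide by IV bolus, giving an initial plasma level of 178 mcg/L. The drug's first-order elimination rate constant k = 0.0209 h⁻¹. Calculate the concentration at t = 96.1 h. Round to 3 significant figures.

C(t) = C₀ e^(−kt) = 178 × e^(−0.02090 × 96.1) = 178 × e^(−2.008) = 178 × 0.1342 ≈ 23.9 mcg/L

23.9 mcg/L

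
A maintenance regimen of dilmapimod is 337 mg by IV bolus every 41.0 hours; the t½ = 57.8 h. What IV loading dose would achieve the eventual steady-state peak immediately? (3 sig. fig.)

868 mg

k = ln 2 / 57.8 = 0.01199 h⁻¹
Accumulation ratio R = 1 / (1 − e^(−kτ)) = 1 / (1 − e^(−0.01199×41.0)) = 1 / (1 − 0.6116) = 2.575
Loading dose = maintenance dose × R = 337 × 2.575 ≈ 868 mg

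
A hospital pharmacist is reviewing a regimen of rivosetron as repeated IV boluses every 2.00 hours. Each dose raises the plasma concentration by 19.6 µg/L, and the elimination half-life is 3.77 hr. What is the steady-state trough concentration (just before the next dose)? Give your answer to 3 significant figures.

k = ln 2 / 3.77 = 0.1839 hr⁻¹
Fraction remaining after one interval: e^(−kτ) = e^(−0.1839 × 2.00) = 0.6923
R = 1 / (1 − 0.6923) = 3.250
Css,max = 19.6 × 3.250 = 63.70 µg/L
Css,min = Css,max × e^(−kτ) = 63.70 × 0.6923 ≈ 44.1 µg/L

44.1 µg/L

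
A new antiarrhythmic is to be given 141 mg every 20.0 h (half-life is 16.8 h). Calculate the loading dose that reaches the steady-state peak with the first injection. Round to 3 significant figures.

251 mg

k = ln 2 / 16.8 = 0.04126 h⁻¹
Accumulation ratio R = 1 / (1 − e^(−kτ)) = 1 / (1 − e^(−0.04126×20.0)) = 1 / (1 − 0.4382) = 1.780
Loading dose = maintenance dose × R = 141 × 1.780 ≈ 251 mg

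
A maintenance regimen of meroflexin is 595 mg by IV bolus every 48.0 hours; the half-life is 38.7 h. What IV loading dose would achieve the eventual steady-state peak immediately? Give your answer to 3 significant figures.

k = ln 2 / 38.7 = 0.01791 h⁻¹
Accumulation ratio R = 1 / (1 − e^(−kτ)) = 1 / (1 − e^(−0.01791×48.0)) = 1 / (1 − 0.4233) = 1.734
Loading dose = maintenance dose × R = 595 × 1.734 ≈ 1030 mg

1030 mg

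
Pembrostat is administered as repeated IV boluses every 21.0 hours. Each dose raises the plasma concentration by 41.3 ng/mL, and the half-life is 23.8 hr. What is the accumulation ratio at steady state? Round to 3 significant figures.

2.19

k = ln 2 / 23.8 = 0.02912 hr⁻¹
Fraction remaining after one interval: e^(−kτ) = e^(−0.02912 × 21.0) = 0.5425
R = 1 / (1 − 0.5425) = 1 / 0.4575 ≈ 2.19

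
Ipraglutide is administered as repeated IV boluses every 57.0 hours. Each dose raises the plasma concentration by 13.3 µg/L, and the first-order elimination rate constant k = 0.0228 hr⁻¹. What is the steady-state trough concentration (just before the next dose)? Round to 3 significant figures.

4.99 µg/L

Fraction remaining after one interval: e^(−kτ) = e^(−0.02280 × 57.0) = 0.2726
R = 1 / (1 − 0.2726) = 1.375
Css,max = 13.3 × 1.375 = 18.29 µg/L
Css,min = Css,max × e^(−kτ) = 18.29 × 0.2726 ≈ 4.99 µg/L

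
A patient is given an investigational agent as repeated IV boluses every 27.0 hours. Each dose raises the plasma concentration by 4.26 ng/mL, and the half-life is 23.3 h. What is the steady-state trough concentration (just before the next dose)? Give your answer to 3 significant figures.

k = ln 2 / 23.3 = 0.02975 h⁻¹
Fraction remaining after one interval: e^(−kτ) = e^(−0.02975 × 27.0) = 0.4479
R = 1 / (1 − 0.4479) = 1.811
Css,max = 4.26 × 1.811 = 7.716 ng/mL
Css,min = Css,max × e^(−kτ) = 7.716 × 0.4479 ≈ 3.46 ng/mL

3.46 ng/mL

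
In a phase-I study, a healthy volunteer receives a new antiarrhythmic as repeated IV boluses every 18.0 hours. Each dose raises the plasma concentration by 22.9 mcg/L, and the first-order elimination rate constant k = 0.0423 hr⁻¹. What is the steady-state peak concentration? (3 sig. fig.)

Fraction remaining after one interval: e^(−kτ) = e^(−0.04230 × 18.0) = 0.4670
R = 1 / (1 − 0.4670) = 1.876
Css,max = 22.9 × 1.876 ≈ 43.0 mcg/L

43.0 mcg/L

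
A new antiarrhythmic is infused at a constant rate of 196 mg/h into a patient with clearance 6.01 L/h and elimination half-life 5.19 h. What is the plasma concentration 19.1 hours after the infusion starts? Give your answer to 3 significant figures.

Css = rate / CL = 196 / 6.01 = 32.61 µg/mL
k = ln 2 / 5.19 = 0.1336 h⁻¹
C(t) = Css (1 − e^(−kt)) = 32.61 × (1 − e^(−2.551)) = 32.61 × 0.9220 ≈ 30.1 µg/mL

30.1 µg/mL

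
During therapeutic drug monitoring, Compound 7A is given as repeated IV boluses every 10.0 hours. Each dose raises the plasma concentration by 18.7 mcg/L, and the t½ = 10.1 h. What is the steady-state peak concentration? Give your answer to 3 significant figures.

37.7 mcg/L

k = ln 2 / 10.1 = 0.06863 h⁻¹
Fraction remaining after one interval: e^(−kτ) = e^(−0.06863 × 10.0) = 0.5034
R = 1 / (1 − 0.5034) = 2.014
Css,max = 18.7 × 2.014 ≈ 37.7 mcg/L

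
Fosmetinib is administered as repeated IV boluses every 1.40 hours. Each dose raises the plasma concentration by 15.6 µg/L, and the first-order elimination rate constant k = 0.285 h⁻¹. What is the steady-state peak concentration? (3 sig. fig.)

Fraction remaining after one interval: e^(−kτ) = e^(−0.2850 × 1.40) = 0.6710
R = 1 / (1 − 0.6710) = 3.039
Css,max = 15.6 × 3.039 ≈ 47.4 µg/L

47.4 µg/L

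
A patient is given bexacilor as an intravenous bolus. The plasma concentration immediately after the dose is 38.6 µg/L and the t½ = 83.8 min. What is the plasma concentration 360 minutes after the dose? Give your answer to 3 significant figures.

k = ln 2 / 83.8 = 0.008271 min⁻¹
C(t) = C₀ e^(−kt) = 38.6 × e^(−0.008271 × 360) = 38.6 × e^(−2.978) = 38.6 × 0.05091 ≈ 1.97 µg/L

1.97 µg/L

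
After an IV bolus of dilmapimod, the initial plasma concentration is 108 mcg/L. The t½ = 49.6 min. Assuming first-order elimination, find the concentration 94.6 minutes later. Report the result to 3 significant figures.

k = ln 2 / 49.6 = 0.01397 min⁻¹
94.6 min is 1.907 half-lives, so C = 108 × (1/2)^1.907 = 108 × 0.2666 ≈ 28.8 mcg/L

28.8 mcg/L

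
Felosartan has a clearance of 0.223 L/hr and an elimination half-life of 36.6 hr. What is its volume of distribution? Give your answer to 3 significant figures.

11.8 L

k = ln 2 / t½ = ln 2 / 36.6 = 0.01894 hr⁻¹
V = CL / k = 0.223 / 0.01894 ≈ 11.8 L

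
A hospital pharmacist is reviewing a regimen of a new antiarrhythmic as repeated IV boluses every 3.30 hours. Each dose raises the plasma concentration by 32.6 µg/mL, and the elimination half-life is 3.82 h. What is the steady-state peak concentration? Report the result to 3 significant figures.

k = ln 2 / 3.82 = 0.1815 h⁻¹
Fraction remaining after one interval: e^(−kτ) = e^(−0.1815 × 3.30) = 0.5495
R = 1 / (1 − 0.5495) = 2.220
Css,max = 32.6 × 2.220 ≈ 72.4 µg/mL

72.4 µg/mL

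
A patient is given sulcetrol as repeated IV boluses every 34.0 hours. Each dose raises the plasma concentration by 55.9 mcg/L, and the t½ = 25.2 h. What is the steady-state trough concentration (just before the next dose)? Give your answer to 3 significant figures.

36.1 mcg/L

k = ln 2 / 25.2 = 0.02751 h⁻¹
Fraction remaining after one interval: e^(−kτ) = e^(−0.02751 × 34.0) = 0.3925
R = 1 / (1 − 0.3925) = 1.646
Css,max = 55.9 × 1.646 = 92.02 mcg/L
Css,min = Css,max × e^(−kτ) = 92.02 × 0.3925 ≈ 36.1 mcg/L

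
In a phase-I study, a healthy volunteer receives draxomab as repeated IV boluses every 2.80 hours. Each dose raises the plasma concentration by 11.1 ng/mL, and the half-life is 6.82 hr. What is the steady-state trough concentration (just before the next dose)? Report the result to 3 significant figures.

k = ln 2 / 6.82 = 0.1016 hr⁻¹
Fraction remaining after one interval: e^(−kτ) = e^(−0.1016 × 2.80) = 0.7523
R = 1 / (1 − 0.7523) = 4.038
Css,max = 11.1 × 4.038 = 44.82 ng/mL
Css,min = Css,max × e^(−kτ) = 44.82 × 0.7523 ≈ 33.7 ng/mL

33.7 ng/mL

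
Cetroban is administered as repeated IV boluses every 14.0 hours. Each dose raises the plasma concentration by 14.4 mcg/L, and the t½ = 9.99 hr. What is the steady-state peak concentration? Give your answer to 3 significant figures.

k = ln 2 / 9.99 = 0.06938 hr⁻¹
Fraction remaining after one interval: e^(−kτ) = e^(−0.06938 × 14.0) = 0.3786
R = 1 / (1 − 0.3786) = 1.609
Css,max = 14.4 × 1.609 ≈ 23.2 mcg/L

23.2 mcg/L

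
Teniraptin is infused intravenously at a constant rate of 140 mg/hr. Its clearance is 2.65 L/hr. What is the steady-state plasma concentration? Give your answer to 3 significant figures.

52.8 mg/L

Css = infusion rate / CL = 140 / 2.65 ≈ 52.8 mg/L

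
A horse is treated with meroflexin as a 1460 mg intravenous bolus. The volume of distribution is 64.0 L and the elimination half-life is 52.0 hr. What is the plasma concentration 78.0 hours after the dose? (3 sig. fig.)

C₀ = dose / V = 1460 / 64.0 = 22.81 mg/L
k = ln 2 / 52.0 = 0.01333 hr⁻¹
C(t) = C₀ e^(−kt) = 22.81 × e^(−0.01333 × 78.0) = 22.81 × e^(−1.040) = 22.81 × 0.3536 ≈ 8.07 mg/L

8.07 mg/L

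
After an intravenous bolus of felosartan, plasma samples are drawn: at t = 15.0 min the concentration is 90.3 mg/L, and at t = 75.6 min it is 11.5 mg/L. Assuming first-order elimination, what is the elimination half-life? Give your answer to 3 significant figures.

k = ln(C₁/C₂) / (t₂ − t₁) = ln(90.3/11.5) / (75.6 − 15.0)
  = 2.061 / 60.60 = 0.03401 min⁻¹
t½ = ln 2 / k = ln 2 / 0.03401 ≈ 20.4 minutes

20.4 minutes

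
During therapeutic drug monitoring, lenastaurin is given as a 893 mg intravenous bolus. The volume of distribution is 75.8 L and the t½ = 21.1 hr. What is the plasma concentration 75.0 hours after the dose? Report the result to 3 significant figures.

1.00 µg/mL

C₀ = dose / V = 893 / 75.8 = 11.78 µg/mL
k = ln 2 / 21.1 = 0.03285 hr⁻¹
C(t) = C₀ e^(−kt) = 11.78 × e^(−0.03285 × 75.0) = 11.78 × e^(−2.464) = 11.78 × 0.08511 ≈ 1.00 µg/mL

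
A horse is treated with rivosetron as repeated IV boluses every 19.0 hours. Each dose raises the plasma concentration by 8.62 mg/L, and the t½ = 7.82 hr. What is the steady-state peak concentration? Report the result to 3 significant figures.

k = ln 2 / 7.82 = 0.08864 hr⁻¹
Fraction remaining after one interval: e^(−kτ) = e^(−0.08864 × 19.0) = 0.1856
R = 1 / (1 − 0.1856) = 1.228
Css,max = 8.62 × 1.228 ≈ 10.6 mg/L

10.6 mg/L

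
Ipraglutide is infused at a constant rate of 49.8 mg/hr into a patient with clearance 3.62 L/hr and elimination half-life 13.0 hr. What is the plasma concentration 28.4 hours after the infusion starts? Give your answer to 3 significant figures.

10.7 µg/mL

Css = rate / CL = 49.8 / 3.62 = 13.76 µg/mL
k = ln 2 / 13.0 = 0.05332 hr⁻¹
C(t) = Css (1 − e^(−kt)) = 13.76 × (1 − e^(−1.514)) = 13.76 × 0.7800 ≈ 10.7 µg/mL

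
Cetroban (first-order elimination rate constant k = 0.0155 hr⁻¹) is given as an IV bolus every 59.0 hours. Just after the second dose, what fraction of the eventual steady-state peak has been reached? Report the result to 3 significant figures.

f_n = 1 − e^(−nkτ) = 1 − e^(−2 × 0.01550 × 59.0) = 1 − e^(−1.829) = 1 − 0.1606 ≈ 0.839

0.839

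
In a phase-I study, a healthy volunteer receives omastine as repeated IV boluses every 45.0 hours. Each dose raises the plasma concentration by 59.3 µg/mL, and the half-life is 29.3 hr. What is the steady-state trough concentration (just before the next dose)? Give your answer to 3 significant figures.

31.2 µg/mL

k = ln 2 / 29.3 = 0.02366 hr⁻¹
Fraction remaining after one interval: e^(−kτ) = e^(−0.02366 × 45.0) = 0.3449
R = 1 / (1 − 0.3449) = 1.526
Css,max = 59.3 × 1.526 = 90.52 µg/mL
Css,min = Css,max × e^(−kτ) = 90.52 × 0.3449 ≈ 31.2 µg/mL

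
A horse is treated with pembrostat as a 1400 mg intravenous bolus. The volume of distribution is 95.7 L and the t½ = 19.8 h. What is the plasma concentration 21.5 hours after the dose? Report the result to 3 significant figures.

6.89 µg/mL

C₀ = dose / V = 1400 / 95.7 = 14.63 µg/mL
k = ln 2 / 19.8 = 0.03501 h⁻¹
C(t) = C₀ e^(−kt) = 14.63 × e^(−0.03501 × 21.5) = 14.63 × e^(−0.7527) = 14.63 × 0.4711 ≈ 6.89 µg/mL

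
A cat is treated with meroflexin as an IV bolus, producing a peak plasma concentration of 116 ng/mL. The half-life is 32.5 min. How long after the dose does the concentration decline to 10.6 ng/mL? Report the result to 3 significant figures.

112 minutes

k = ln 2 / 32.5 = 0.02133 min⁻¹
C(t) = C₀ e^(−kt)  ⇒  t = ln(C₀/C) / k
t = ln(116/10.6) / 0.02133 = 2.393 / 0.02133 ≈ 112 minutes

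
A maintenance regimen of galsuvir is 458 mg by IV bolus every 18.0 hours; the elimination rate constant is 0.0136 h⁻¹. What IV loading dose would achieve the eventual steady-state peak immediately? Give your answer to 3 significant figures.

2110 mg

Accumulation ratio R = 1 / (1 − e^(−kτ)) = 1 / (1 − e^(−0.01360×18.0)) = 1 / (1 − 0.7829) = 4.605
Loading dose = maintenance dose × R = 458 × 4.605 ≈ 2110 mg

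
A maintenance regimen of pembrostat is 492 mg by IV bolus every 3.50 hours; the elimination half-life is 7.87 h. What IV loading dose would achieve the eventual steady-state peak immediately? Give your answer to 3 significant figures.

1850 mg

k = ln 2 / 7.87 = 0.08807 h⁻¹
Accumulation ratio R = 1 / (1 − e^(−kτ)) = 1 / (1 − e^(−0.08807×3.50)) = 1 / (1 − 0.7347) = 3.770
Loading dose = maintenance dose × R = 492 × 3.770 ≈ 1850 mg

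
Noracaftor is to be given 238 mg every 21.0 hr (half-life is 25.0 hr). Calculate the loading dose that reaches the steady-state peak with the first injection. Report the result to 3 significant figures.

539 mg

k = ln 2 / 25.0 = 0.02773 hr⁻¹
Accumulation ratio R = 1 / (1 − e^(−kτ)) = 1 / (1 − e^(−0.02773×21.0)) = 1 / (1 − 0.5586) = 2.266
Loading dose = maintenance dose × R = 238 × 2.266 ≈ 539 mg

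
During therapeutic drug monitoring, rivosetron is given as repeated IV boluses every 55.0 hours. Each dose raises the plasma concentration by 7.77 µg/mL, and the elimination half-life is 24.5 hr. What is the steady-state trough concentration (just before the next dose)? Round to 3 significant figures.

2.08 µg/mL

k = ln 2 / 24.5 = 0.02829 hr⁻¹
Fraction remaining after one interval: e^(−kτ) = e^(−0.02829 × 55.0) = 0.2110
R = 1 / (1 − 0.2110) = 1.267
Css,max = 7.77 × 1.267 = 9.848 µg/mL
Css,min = Css,max × e^(−kτ) = 9.848 × 0.2110 ≈ 2.08 µg/mL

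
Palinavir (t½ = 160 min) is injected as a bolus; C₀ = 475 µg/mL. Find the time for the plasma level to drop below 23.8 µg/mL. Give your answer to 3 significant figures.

691 minutes

k = ln 2 / 160 = 0.004332 min⁻¹
C(t) = C₀ e^(−kt)  ⇒  t = ln(C₀/C) / k
t = ln(475/23.8) / 0.004332 = 2.994 / 0.004332 ≈ 691 minutes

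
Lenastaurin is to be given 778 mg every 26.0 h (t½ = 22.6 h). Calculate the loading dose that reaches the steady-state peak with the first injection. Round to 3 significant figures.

k = ln 2 / 22.6 = 0.03067 h⁻¹
Accumulation ratio R = 1 / (1 − e^(−kτ)) = 1 / (1 − e^(−0.03067×26.0)) = 1 / (1 − 0.4505) = 1.820
Loading dose = maintenance dose × R = 778 × 1.820 ≈ 1420 mg

1420 mg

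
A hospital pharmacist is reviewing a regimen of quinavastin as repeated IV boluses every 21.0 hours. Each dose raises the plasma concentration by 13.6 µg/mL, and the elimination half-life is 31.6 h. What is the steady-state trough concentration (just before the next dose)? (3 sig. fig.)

k = ln 2 / 31.6 = 0.02194 h⁻¹
Fraction remaining after one interval: e^(−kτ) = e^(−0.02194 × 21.0) = 0.6309
R = 1 / (1 − 0.6309) = 2.709
Css,max = 13.6 × 2.709 = 36.84 µg/mL
Css,min = Css,max × e^(−kτ) = 36.84 × 0.6309 ≈ 23.2 µg/mL

23.2 µg/mL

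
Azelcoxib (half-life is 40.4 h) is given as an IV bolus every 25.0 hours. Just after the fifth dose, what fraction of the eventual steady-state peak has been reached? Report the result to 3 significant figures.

k = ln 2 / 40.4 = 0.01716 h⁻¹
f_n = 1 − e^(−nkτ) = 1 − e^(−5 × 0.01716 × 25.0) = 1 − e^(−2.145) = 1 − 0.1171 ≈ 0.883

0.883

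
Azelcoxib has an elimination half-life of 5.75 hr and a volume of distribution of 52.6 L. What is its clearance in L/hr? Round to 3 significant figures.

6.34 L/hr

k = ln 2 / t½ = ln 2 / 5.75 = 0.1205 hr⁻¹
CL = k · V = 0.1205 × 52.6 ≈ 6.34 L/hr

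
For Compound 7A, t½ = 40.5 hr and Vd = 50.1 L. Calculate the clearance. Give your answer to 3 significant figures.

0.857 L/hr

k = ln 2 / t½ = ln 2 / 40.5 = 0.01711 hr⁻¹
CL = k · V = 0.01711 × 50.1 ≈ 0.857 L/hr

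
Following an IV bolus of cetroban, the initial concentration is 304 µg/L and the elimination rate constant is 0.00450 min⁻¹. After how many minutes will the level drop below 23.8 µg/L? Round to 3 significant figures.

C(t) = C₀ e^(−kt)  ⇒  t = ln(C₀/C) / k
t = ln(304/23.8) / 0.004500 = 2.547 / 0.004500 ≈ 566 minutes

566 minutes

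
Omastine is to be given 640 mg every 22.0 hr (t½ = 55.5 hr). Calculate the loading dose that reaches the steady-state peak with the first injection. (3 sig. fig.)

k = ln 2 / 55.5 = 0.01249 hr⁻¹
Accumulation ratio R = 1 / (1 − e^(−kτ)) = 1 / (1 − e^(−0.01249×22.0)) = 1 / (1 − 0.7598) = 4.162
Loading dose = maintenance dose × R = 640 × 4.162 ≈ 2660 mg

2660 mg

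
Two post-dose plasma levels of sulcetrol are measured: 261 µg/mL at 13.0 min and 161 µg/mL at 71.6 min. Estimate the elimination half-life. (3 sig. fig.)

84.1 minutes

k = ln(C₁/C₂) / (t₂ − t₁) = ln(261/161) / (71.6 − 13.0)
  = 0.4831 / 58.60 = 0.008244 min⁻¹
t½ = ln 2 / k = ln 2 / 0.008244 ≈ 84.1 minutes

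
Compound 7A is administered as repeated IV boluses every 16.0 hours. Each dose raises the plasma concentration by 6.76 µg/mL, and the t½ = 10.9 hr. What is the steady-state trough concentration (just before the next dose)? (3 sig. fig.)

k = ln 2 / 10.9 = 0.06359 hr⁻¹
Fraction remaining after one interval: e^(−kτ) = e^(−0.06359 × 16.0) = 0.3615
R = 1 / (1 − 0.3615) = 1.566
Css,max = 6.76 × 1.566 = 10.59 µg/mL
Css,min = Css,max × e^(−kτ) = 10.59 × 0.3615 ≈ 3.83 µg/mL

3.83 µg/mL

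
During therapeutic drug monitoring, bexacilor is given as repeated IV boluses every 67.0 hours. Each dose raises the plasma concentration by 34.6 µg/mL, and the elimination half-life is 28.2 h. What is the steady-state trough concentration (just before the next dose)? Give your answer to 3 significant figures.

8.26 µg/mL

k = ln 2 / 28.2 = 0.02458 h⁻¹
Fraction remaining after one interval: e^(−kτ) = e^(−0.02458 × 67.0) = 0.1927
R = 1 / (1 − 0.1927) = 1.239
Css,max = 34.6 × 1.239 = 42.86 µg/mL
Css,min = Css,max × e^(−kτ) = 42.86 × 0.1927 ≈ 8.26 µg/mL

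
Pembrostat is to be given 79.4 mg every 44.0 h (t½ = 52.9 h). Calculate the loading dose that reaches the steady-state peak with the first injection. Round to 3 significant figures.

181 mg

k = ln 2 / 52.9 = 0.01310 h⁻¹
Accumulation ratio R = 1 / (1 − e^(−kτ)) = 1 / (1 − e^(−0.01310×44.0)) = 1 / (1 − 0.5618) = 2.282
Loading dose = maintenance dose × R = 79.4 × 2.282 ≈ 181 mg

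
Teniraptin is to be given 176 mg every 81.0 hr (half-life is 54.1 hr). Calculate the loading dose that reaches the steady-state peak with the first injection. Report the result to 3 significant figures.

k = ln 2 / 54.1 = 0.01281 hr⁻¹
Accumulation ratio R = 1 / (1 − e^(−kτ)) = 1 / (1 − e^(−0.01281×81.0)) = 1 / (1 − 0.3542) = 1.549
Loading dose = maintenance dose × R = 176 × 1.549 ≈ 273 mg

273 mg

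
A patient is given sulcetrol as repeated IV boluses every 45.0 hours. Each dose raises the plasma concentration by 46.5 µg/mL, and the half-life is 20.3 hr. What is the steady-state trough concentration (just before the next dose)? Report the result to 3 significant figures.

12.7 µg/mL

k = ln 2 / 20.3 = 0.03415 hr⁻¹
Fraction remaining after one interval: e^(−kτ) = e^(−0.03415 × 45.0) = 0.2151
R = 1 / (1 − 0.2151) = 1.274
Css,max = 46.5 × 1.274 = 59.25 µg/mL
Css,min = Css,max × e^(−kτ) = 59.25 × 0.2151 ≈ 12.7 µg/mL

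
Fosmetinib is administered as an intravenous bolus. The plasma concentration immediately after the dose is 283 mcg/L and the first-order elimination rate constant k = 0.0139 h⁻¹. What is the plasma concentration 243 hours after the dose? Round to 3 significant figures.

9.66 mcg/L

C(t) = C₀ e^(−kt) = 283 × e^(−0.01390 × 243) = 283 × e^(−3.378) = 283 × 0.03413 ≈ 9.66 mcg/L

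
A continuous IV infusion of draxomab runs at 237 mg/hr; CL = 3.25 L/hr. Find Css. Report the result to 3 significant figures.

72.9 µg/mL

Css = infusion rate / CL = 237 / 3.25 ≈ 72.9 µg/mL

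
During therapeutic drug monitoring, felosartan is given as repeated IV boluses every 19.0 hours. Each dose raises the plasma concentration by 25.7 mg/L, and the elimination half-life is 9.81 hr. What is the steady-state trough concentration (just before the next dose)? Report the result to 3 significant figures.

9.09 mg/L

k = ln 2 / 9.81 = 0.07066 hr⁻¹
Fraction remaining after one interval: e^(−kτ) = e^(−0.07066 × 19.0) = 0.2612
R = 1 / (1 − 0.2612) = 1.354
Css,max = 25.7 × 1.354 = 34.79 mg/L
Css,min = Css,max × e^(−kτ) = 34.79 × 0.2612 ≈ 9.09 mg/L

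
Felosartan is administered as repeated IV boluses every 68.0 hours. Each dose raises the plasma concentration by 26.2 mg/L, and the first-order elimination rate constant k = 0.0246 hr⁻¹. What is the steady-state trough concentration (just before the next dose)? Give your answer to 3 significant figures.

6.05 mg/L

Fraction remaining after one interval: e^(−kτ) = e^(−0.02460 × 68.0) = 0.1877
R = 1 / (1 − 0.1877) = 1.231
Css,max = 26.2 × 1.231 = 32.25 mg/L
Css,min = Css,max × e^(−kτ) = 32.25 × 0.1877 ≈ 6.05 mg/L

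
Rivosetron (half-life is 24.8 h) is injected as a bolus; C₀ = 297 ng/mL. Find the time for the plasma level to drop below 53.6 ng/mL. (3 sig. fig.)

k = ln 2 / 24.8 = 0.02795 h⁻¹
C(t) = C₀ e^(−kt)  ⇒  t = ln(C₀/C) / k
t = ln(297/53.6) / 0.02795 = 1.712 / 0.02795 ≈ 61.3 hours

61.3 hours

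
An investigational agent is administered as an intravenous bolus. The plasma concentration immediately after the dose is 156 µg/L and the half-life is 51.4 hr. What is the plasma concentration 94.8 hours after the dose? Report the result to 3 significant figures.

k = ln 2 / 51.4 = 0.01349 hr⁻¹
C(t) = C₀ e^(−kt) = 156 × e^(−0.01349 × 94.8) = 156 × e^(−1.278) = 156 × 0.2785 ≈ 43.4 µg/L

43.4 µg/L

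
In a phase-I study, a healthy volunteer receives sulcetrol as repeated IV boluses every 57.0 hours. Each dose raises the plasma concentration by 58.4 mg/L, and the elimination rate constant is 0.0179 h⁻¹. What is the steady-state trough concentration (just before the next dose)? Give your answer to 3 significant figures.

Fraction remaining after one interval: e^(−kτ) = e^(−0.01790 × 57.0) = 0.3605
R = 1 / (1 − 0.3605) = 1.564
Css,max = 58.4 × 1.564 = 91.32 mg/L
Css,min = Css,max × e^(−kτ) = 91.32 × 0.3605 ≈ 32.9 mg/L

32.9 mg/L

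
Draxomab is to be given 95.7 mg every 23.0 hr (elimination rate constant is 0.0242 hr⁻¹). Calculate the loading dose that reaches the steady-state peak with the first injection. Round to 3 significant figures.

Accumulation ratio R = 1 / (1 − e^(−kτ)) = 1 / (1 − e^(−0.02420×23.0)) = 1 / (1 − 0.5732) = 2.343
Loading dose = maintenance dose × R = 95.7 × 2.343 ≈ 224 mg

224 mg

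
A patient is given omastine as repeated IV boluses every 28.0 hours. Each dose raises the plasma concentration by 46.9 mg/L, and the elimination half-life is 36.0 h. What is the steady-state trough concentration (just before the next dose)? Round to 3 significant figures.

k = ln 2 / 36.0 = 0.01925 h⁻¹
Fraction remaining after one interval: e^(−kτ) = e^(−0.01925 × 28.0) = 0.5833
R = 1 / (1 − 0.5833) = 2.400
Css,max = 46.9 × 2.400 = 112.5 mg/L
Css,min = Css,max × e^(−kτ) = 112.5 × 0.5833 ≈ 65.6 mg/L

65.6 mg/L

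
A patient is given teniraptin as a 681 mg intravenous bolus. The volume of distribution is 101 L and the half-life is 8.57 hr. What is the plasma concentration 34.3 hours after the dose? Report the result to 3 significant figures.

C₀ = dose / V = 681 / 101 = 6.743 µg/mL
k = ln 2 / 8.57 = 0.08088 hr⁻¹
C(t) = C₀ e^(−kt) = 6.743 × e^(−0.08088 × 34.3) = 6.743 × e^(−2.774) = 6.743 × 0.06240 ≈ 0.421 µg/mL

0.421 µg/mL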